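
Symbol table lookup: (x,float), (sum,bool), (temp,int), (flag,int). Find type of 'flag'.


Lookup 'flag' → type int


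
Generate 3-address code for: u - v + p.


Break into single-operator statements:
t1 = u - v
t2 = t1 + p


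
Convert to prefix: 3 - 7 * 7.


'*' binds tighter: tree is (- 3 (* 7 7))
Prefix: - 3 * 7 7


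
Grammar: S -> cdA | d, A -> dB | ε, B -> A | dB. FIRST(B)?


Per alternative of B: FIRST(A) = {d, ε}; FIRST(dB) = {d}
FIRST(B) = {d, ε}


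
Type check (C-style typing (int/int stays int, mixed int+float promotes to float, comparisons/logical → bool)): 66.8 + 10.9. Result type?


Operand types: float + float
Rule: mixed int/float promotes to float; int/int stays int
Result type: float


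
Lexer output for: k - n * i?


Scan left to right, longest-match per lexeme
Tokens: ID(k), OP(-), ID(n), OP(*), ID(i)


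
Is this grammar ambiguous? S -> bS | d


right-linear, alternatives start with distinct terminals 'b' vs 'd': unique leftmost derivation
Unambiguous


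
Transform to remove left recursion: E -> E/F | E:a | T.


Left-recursive alternatives: E/F, E:a; non-recursive: T
Introduce E': E -> TE', E' -> /FE' | :aE' | ε


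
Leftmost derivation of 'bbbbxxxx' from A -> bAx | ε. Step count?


Derivation: A => bAx => bbAxx => bbbAxxx => bbbbAxxxx => bbbbxxxx
Steps: 5


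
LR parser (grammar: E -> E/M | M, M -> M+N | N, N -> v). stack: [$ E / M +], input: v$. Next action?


no handle; shift 'v'
Action: shift


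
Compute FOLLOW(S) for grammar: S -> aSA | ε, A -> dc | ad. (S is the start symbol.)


$ ∈ FOLLOW(S). For each A -> αBβ: add FIRST(β)\{ε} to FOLLOW(B); if β nullable, add FOLLOW(A).
FOLLOW(S) = {$, a, d}


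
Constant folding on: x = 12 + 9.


12 + 9 = 21 at compile time
Optimized: x = 21


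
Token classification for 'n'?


Pattern: letter/underscore followed by alphanumerics, not a keyword
Type: IDENTIFIER


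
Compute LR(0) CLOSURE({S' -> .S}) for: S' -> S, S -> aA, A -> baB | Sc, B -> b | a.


Start: S' -> .S
For each item with dot before a nonterminal B, add B -> .γ for every B-production
Closure: [S' -> .S, S -> .aA]


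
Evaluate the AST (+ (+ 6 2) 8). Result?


Evaluate inner: (+ 6 2) = 8
Evaluate root: (+ 8 8) = 16
Result: 16


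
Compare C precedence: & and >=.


'>=' is relational (level 7); '&' is bitwise AND (level 5)
Higher level binds tighter
'>=' has higher precedence than '&'


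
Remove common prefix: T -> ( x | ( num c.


Common prefix: '('
Factored: T -> ( T', T' -> x | num c


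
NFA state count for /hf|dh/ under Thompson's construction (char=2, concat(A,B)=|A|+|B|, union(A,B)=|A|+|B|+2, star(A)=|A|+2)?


Syntax tree has 4 char leaf(s), 1 union(s), 0 star(s)
chars contribute 4×2 = 8; each union adds +2; each star adds +2
Total: 8 + 2 + 0 = 10 states


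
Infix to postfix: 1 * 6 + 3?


Left to right (same or higher precedence on left)
Postfix: 1 6 * 3 +


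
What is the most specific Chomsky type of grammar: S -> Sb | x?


Left-linear: every RHS is a terminal or one nonterminal followed by a terminal
Classification: Type 3 (Regular)


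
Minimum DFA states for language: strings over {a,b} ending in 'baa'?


Track the longest suffix of input matching a prefix of 'baa': 4 classes (prefixes of length 0..3)
Minimal DFA: 4 states


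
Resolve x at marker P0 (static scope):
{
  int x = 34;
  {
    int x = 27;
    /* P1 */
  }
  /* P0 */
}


x declared in the same block as P0
x = 34


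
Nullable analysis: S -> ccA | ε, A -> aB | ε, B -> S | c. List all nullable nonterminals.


A nonterminal is nullable iff some alternative derives ε (directly, or every symbol in it is nullable)
Nullable: {A, B, S}


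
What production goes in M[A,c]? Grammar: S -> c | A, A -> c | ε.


For [A, c]: 'c' ∈ FIRST(c)
Entry: A -> c


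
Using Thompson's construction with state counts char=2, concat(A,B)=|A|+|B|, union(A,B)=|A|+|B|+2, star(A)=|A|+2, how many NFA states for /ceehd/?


Syntax tree has 5 char leaf(s), 0 union(s), 0 star(s)
chars contribute 5×2 = 10; each union adds +2; each star adds +2
Total: 10 + 0 + 0 = 10 states


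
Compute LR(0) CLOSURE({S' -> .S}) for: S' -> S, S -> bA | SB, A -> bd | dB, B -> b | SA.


Start: S' -> .S
For each item with dot before a nonterminal B, add B -> .γ for every B-production
Closure: [S' -> .S, S -> .bA, S -> .SB]


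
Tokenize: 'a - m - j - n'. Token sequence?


Scan left to right, longest-match per lexeme
Tokens: ID(a), OP(-), ID(m), OP(-), ID(j), OP(-), ID(n)


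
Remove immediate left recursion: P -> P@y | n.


Left-recursive alternatives: P@y; non-recursive: n
Introduce P': P -> nP', P' -> @yP' | ε


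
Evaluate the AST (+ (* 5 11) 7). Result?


Evaluate inner: (* 5 11) = 55
Evaluate root: (+ 55 7) = 62
Result: 62


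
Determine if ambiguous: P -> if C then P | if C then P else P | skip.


dangling else: 'if C then if C then skip else skip' parses two ways
Ambiguous


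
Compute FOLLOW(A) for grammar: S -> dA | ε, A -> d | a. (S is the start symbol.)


$ ∈ FOLLOW(S). For each A -> αBβ: add FIRST(β)\{ε} to FOLLOW(B); if β nullable, add FOLLOW(A).
FOLLOW(A) = {$}


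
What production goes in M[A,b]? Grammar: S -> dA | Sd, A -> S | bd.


For [A, b]: 'b' ∈ FIRST(bd)
Entry: A -> bd


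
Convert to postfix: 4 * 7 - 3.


Left to right (same or higher precedence on left)
Postfix: 4 7 * 3 -


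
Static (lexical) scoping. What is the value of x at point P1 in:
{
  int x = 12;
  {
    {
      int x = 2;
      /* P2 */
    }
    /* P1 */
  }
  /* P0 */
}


P1's block does not declare x; resolves to the enclosing declaration at depth 0
x = 12


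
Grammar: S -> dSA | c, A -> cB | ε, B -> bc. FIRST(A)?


Per alternative of A: FIRST(cB) = {c}; FIRST(ε) = {ε}
FIRST(A) = {c, ε}


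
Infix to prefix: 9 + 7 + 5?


left-to-right (same/higher precedence on left): tree is (+ (+ 9 7) 5)
Prefix: + + 9 7 5


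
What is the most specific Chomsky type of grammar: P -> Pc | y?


Left-linear: every RHS is a terminal or one nonterminal followed by a terminal
Classification: Type 3 (Regular)


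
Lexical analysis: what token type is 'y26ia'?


Pattern: letter/underscore followed by alphanumerics, not a keyword
Type: IDENTIFIER


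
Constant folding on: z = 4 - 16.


4 - 16 = -12 at compile time
Optimized: z = -12


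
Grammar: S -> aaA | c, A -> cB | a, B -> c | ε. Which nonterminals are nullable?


A nonterminal is nullable iff some alternative derives ε (directly, or every symbol in it is nullable)
Nullable: {B}


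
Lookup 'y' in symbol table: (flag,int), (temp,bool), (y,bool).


Lookup 'y' → type bool


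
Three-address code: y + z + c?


Break into single-operator statements:
t1 = y + z
t2 = t1 + c


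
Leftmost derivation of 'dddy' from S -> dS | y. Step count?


Derivation: S => dS => ddS => dddS => dddy
Steps: 4


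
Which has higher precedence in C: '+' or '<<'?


'+' is additive (level 9); '<<' is shift (level 8)
Higher level binds tighter
'+' has higher precedence than '<<'


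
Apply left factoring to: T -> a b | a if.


Common prefix: 'a'
Factored: T -> a T', T' -> b | if


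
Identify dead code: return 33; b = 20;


statement follows a return and is unreachable
Dead: 'b = 20'


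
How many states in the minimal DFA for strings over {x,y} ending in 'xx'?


Track the longest suffix of input matching a prefix of 'xx': 3 classes (prefixes of length 0..2)
Minimal DFA: 3 states


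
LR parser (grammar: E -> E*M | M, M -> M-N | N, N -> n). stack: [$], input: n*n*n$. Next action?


no handle on stack; shift 'n'
Action: shift


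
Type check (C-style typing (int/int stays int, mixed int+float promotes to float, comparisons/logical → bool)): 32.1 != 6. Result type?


Operand types: float != int
Rule: comparison yields bool
Result type: bool


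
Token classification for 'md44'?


Pattern: letter/underscore followed by alphanumerics, not a keyword
Type: IDENTIFIER


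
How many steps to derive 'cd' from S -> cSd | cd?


Derivation: S => cd
Steps: 1


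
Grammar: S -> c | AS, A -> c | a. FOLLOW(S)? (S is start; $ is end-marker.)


$ ∈ FOLLOW(S). For each A -> αBβ: add FIRST(β)\{ε} to FOLLOW(B); if β nullable, add FOLLOW(A).
FOLLOW(S) = {$}


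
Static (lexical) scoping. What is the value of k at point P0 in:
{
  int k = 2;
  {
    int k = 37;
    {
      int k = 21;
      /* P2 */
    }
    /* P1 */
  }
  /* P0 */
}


k declared in the same block as P0
k = 2


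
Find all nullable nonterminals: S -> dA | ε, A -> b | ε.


A nonterminal is nullable iff some alternative derives ε (directly, or every symbol in it is nullable)
Nullable: {A, S}


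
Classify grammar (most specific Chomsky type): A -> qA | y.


Right-linear: every RHS is a terminal or a terminal followed by one nonterminal
Classification: Type 3 (Regular)


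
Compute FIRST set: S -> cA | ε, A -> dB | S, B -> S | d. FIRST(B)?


Per alternative of B: FIRST(S) = {c, ε}; FIRST(d) = {d}
FIRST(B) = {c, d, ε}


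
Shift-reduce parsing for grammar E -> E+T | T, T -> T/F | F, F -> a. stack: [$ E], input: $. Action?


start symbol E on stack, input exhausted
Action: accept


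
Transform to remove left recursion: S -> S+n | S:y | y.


Left-recursive alternatives: S+n, S:y; non-recursive: y
Introduce S': S -> yS', S' -> +nS' | :yS' | ε


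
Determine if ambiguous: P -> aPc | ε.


balanced a^n…c^n: each string has a unique parse
Unambiguous


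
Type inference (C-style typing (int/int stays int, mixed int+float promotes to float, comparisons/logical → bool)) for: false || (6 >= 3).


Operand types: bool || bool
Rule: logical operators take bool operands and yield bool
Result type: bool


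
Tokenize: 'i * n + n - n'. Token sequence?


Scan left to right, longest-match per lexeme
Tokens: ID(i), OP(*), ID(n), OP(+), ID(n), OP(-), ID(n)


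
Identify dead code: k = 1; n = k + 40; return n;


k is read by n's definition; n is returned
No dead code


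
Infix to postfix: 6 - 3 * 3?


* has higher precedence, evaluate 3*3 first
Postfix: 6 3 3 * -


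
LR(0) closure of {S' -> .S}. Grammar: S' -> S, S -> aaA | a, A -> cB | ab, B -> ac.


Start: S' -> .S
For each item with dot before a nonterminal B, add B -> .γ for every B-production
Closure: [S' -> .S, S -> .aaA, S -> .a]


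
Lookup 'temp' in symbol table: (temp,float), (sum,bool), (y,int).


Lookup 'temp' → type float


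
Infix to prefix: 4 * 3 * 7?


left-to-right (same/higher precedence on left): tree is (* (* 4 3) 7)
Prefix: * * 4 3 7


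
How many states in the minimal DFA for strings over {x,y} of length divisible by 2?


Track length mod 2: states 0..1, accept at 0
Minimal DFA: 2 states


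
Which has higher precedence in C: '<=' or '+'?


'+' is additive (level 9); '<=' is relational (level 7)
Higher level binds tighter
'+' has higher precedence than '<='


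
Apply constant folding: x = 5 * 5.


5 * 5 = 25 at compile time
Optimized: x = 25


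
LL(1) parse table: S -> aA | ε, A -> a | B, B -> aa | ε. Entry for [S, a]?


For [S, a]: 'a' ∈ FIRST(aA)
Entry: S -> aA


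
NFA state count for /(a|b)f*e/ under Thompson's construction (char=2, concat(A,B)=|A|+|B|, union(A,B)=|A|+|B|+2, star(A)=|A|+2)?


Syntax tree has 4 char leaf(s), 1 union(s), 1 star(s)
chars contribute 4×2 = 8; each union adds +2; each star adds +2
Total: 8 + 2 + 2 = 12 states


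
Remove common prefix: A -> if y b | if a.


Common prefix: 'if'
Factored: A -> if A', A' -> y b | a


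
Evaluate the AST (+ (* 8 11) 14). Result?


Evaluate inner: (* 8 11) = 88
Evaluate root: (+ 88 14) = 102
Result: 102


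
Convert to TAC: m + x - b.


Break into single-operator statements:
t1 = m + x
t2 = t1 - b


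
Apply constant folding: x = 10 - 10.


10 - 10 = 0 at compile time
Optimized: x = 0


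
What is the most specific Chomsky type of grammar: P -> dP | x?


Right-linear: every RHS is a terminal or a terminal followed by one nonterminal
Classification: Type 3 (Regular)


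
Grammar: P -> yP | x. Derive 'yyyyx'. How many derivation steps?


Derivation: P => yP => yyP => yyyP => yyyyP => yyyyx
Steps: 5


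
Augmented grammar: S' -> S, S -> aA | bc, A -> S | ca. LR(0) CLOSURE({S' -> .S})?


Start: S' -> .S
For each item with dot before a nonterminal B, add B -> .γ for every B-production
Closure: [S' -> .S, S -> .aA, S -> .bc]


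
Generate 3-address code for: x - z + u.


Break into single-operator statements:
t1 = x - z
t2 = t1 + u


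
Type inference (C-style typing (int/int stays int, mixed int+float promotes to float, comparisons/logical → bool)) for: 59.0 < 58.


Operand types: float < int
Rule: comparison yields bool
Result type: bool


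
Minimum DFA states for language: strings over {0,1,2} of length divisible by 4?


Track length mod 4: states 0..3, accept at 0
Minimal DFA: 4 states


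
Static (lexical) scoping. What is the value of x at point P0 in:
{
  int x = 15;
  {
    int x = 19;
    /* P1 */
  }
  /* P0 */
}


x declared in the same block as P0
x = 15


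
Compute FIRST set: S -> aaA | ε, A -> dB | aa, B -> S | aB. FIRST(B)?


Per alternative of B: FIRST(S) = {a, ε}; FIRST(aB) = {a}
FIRST(B) = {a, ε}


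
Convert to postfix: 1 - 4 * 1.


* has higher precedence, evaluate 4*1 first
Postfix: 1 4 1 * -


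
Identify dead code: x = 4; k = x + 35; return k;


x is read by k's definition; k is returned
No dead code


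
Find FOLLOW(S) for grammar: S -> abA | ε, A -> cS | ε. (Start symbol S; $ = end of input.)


$ ∈ FOLLOW(S). For each A -> αBβ: add FIRST(β)\{ε} to FOLLOW(B); if β nullable, add FOLLOW(A).
FOLLOW(S) = {$}


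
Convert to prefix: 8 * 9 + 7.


left-to-right (same/higher precedence on left): tree is (+ (* 8 9) 7)
Prefix: + * 8 9 7


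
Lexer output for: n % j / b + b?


Scan left to right, longest-match per lexeme
Tokens: ID(n), OP(%), ID(j), OP(/), ID(b), OP(+), ID(b)


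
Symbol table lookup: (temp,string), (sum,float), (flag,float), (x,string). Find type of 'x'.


Lookup 'x' → type string


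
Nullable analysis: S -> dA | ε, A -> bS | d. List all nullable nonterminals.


A nonterminal is nullable iff some alternative derives ε (directly, or every symbol in it is nullable)
Nullable: {S}


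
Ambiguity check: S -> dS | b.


right-linear, alternatives start with distinct terminals 'd' vs 'b': unique leftmost derivation
Unambiguous


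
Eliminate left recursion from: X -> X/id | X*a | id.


Left-recursive alternatives: X/id, X*a; non-recursive: id
Introduce X': X -> idX', X' -> /idX' | *aX' | ε


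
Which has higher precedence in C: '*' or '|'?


'*' is multiplicative (level 10); '|' is bitwise OR (level 3)
Higher level binds tighter
'*' has higher precedence than '|'


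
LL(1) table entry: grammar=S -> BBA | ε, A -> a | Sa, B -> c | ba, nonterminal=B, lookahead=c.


For [B, c]: 'c' ∈ FIRST(c)
Entry: B -> c


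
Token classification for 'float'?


Pattern: reserved word
Type: KEYWORD


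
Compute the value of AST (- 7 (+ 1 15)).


Evaluate inner: (+ 1 15) = 16
Evaluate root: (- 7 16) = -9
Result: -9


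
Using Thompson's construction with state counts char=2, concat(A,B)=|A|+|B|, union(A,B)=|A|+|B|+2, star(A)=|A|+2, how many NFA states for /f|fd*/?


Syntax tree has 3 char leaf(s), 1 union(s), 1 star(s)
chars contribute 3×2 = 6; each union adds +2; each star adds +2
Total: 6 + 2 + 2 = 10 states


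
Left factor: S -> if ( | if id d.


Common prefix: 'if'
Factored: S -> if S', S' -> ( | id d


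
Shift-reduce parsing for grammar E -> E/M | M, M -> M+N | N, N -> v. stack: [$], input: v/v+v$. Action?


no handle on stack; shift 'v'
Action: shift


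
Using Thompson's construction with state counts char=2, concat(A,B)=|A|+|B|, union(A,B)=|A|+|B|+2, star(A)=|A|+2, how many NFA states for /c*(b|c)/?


Syntax tree has 3 char leaf(s), 1 union(s), 1 star(s)
chars contribute 3×2 = 6; each union adds +2; each star adds +2
Total: 6 + 2 + 2 = 10 states


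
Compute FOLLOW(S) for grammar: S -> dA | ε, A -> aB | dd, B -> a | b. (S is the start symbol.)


$ ∈ FOLLOW(S). For each A -> αBβ: add FIRST(β)\{ε} to FOLLOW(B); if β nullable, add FOLLOW(A).
FOLLOW(S) = {$}


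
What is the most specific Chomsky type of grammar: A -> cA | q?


Right-linear: every RHS is a terminal or a terminal followed by one nonterminal
Classification: Type 3 (Regular)


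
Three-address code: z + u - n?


Break into single-operator statements:
t1 = z + u
t2 = t1 - n


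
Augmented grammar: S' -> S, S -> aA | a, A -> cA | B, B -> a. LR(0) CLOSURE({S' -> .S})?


Start: S' -> .S
For each item with dot before a nonterminal B, add B -> .γ for every B-production
Closure: [S' -> .S, S -> .aA, S -> .a]


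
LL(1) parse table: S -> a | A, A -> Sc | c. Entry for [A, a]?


For [A, a]: 'a' ∈ FIRST(Sc)
Entry: A -> Sc


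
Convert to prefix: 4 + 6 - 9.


left-to-right (same/higher precedence on left): tree is (- (+ 4 6) 9)
Prefix: - + 4 6 9


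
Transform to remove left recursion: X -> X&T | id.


Left-recursive alternatives: X&T; non-recursive: id
Introduce X': X -> idX', X' -> &TX' | ε


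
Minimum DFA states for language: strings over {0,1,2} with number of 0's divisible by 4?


Track (count of 0) mod 4: states 0..3, accept at 0
Minimal DFA: 4 states


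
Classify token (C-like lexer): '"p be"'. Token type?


Pattern: double-quoted sequence
Type: STRING_LITERAL


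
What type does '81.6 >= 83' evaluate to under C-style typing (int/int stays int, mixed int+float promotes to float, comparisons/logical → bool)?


Operand types: float >= int
Rule: comparison yields bool
Result type: bool


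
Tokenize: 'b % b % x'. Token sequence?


Scan left to right, longest-match per lexeme
Tokens: ID(b), OP(%), ID(b), OP(%), ID(x)


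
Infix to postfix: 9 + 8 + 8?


Left to right (same or higher precedence on left)
Postfix: 9 8 + 8 +


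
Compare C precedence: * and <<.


'*' is multiplicative (level 10); '<<' is shift (level 8)
Higher level binds tighter
'*' has higher precedence than '<<'


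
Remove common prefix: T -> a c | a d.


Common prefix: 'a'
Factored: T -> a T', T' -> c | d


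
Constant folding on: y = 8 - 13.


8 - 13 = -5 at compile time
Optimized: y = -5


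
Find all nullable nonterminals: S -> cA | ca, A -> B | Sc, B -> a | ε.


A nonterminal is nullable iff some alternative derives ε (directly, or every symbol in it is nullable)
Nullable: {A, B}


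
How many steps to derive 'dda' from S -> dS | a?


Derivation: S => dS => ddS => dda
Steps: 3


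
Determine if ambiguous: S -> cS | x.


right-linear, alternatives start with distinct terminals 'c' vs 'x': unique leftmost derivation
Unambiguous


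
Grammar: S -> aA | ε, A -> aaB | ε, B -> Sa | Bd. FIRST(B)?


Per alternative of B: FIRST(Sa) = {a}; FIRST(Bd) = {a}
FIRST(B) = {a}


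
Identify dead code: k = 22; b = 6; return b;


k is assigned but never read
Dead: 'k = 22'


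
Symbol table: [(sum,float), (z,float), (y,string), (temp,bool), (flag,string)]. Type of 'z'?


Lookup 'z' → type float


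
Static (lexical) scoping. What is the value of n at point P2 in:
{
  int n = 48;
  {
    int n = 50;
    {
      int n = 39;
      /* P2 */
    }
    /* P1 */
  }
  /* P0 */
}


n declared in the same block as P2
n = 39


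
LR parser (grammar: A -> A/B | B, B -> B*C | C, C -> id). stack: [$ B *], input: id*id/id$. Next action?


no handle; shift 'id'
Action: shift


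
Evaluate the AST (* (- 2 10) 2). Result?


Evaluate inner: (- 2 10) = -8
Evaluate root: (* -8 2) = -16
Result: -16


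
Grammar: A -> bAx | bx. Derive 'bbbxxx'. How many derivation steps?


Derivation: A => bAx => bbAxx => bbbxxx
Steps: 3


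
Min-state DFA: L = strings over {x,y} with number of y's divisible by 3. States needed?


Track (count of y) mod 3: states 0..2, accept at 0
Minimal DFA: 3 states


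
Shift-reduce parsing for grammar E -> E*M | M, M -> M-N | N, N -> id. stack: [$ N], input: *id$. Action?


'N' (not preceded by M-) is the handle for M -> N
Action: reduce (M -> N)


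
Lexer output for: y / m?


Scan left to right, longest-match per lexeme
Tokens: ID(y), OP(/), ID(m)


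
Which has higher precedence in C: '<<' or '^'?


'<<' is shift (level 8); '^' is bitwise XOR (level 4)
Higher level binds tighter
'<<' has higher precedence than '^'


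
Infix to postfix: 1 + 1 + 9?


Left to right (same or higher precedence on left)
Postfix: 1 1 + 9 +


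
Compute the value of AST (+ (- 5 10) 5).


Evaluate inner: (- 5 10) = -5
Evaluate root: (+ -5 5) = 0
Result: 0


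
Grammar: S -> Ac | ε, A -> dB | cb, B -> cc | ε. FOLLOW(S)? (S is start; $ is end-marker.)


$ ∈ FOLLOW(S). For each A -> αBβ: add FIRST(β)\{ε} to FOLLOW(B); if β nullable, add FOLLOW(A).
FOLLOW(S) = {$}


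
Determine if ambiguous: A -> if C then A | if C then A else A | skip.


dangling else: 'if C then if C then skip else skip' parses two ways
Ambiguous


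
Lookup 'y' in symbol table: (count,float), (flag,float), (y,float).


Lookup 'y' → type float


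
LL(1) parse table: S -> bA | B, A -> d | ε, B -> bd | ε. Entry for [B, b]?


For [B, b]: 'b' ∈ FIRST(bd)
Entry: B -> bd


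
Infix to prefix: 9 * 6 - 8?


left-to-right (same/higher precedence on left): tree is (- (* 9 6) 8)
Prefix: - * 9 6 8


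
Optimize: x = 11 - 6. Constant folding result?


11 - 6 = 5 at compile time
Optimized: x = 5


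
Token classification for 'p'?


Pattern: letter/underscore followed by alphanumerics, not a keyword
Type: IDENTIFIER


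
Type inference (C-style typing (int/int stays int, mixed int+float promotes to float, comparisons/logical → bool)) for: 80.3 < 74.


Operand types: float < int
Rule: comparison yields bool
Result type: bool


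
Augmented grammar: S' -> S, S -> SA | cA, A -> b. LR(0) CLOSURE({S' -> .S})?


Start: S' -> .S
For each item with dot before a nonterminal B, add B -> .γ for every B-production
Closure: [S' -> .S, S -> .SA, S -> .cA]


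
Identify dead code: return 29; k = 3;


statement follows a return and is unreachable
Dead: 'k = 3'


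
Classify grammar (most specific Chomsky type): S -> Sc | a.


Left-linear: every RHS is a terminal or one nonterminal followed by a terminal
Classification: Type 3 (Regular)


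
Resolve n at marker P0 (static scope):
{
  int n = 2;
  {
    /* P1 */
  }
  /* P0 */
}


n declared in the same block as P0
n = 2


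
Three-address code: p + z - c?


Break into single-operator statements:
t1 = p + z
t2 = t1 - c


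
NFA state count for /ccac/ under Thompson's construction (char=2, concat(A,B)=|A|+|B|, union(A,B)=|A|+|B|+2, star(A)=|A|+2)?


Syntax tree has 4 char leaf(s), 0 union(s), 0 star(s)
chars contribute 4×2 = 8; each union adds +2; each star adds +2
Total: 8 + 0 + 0 = 8 states


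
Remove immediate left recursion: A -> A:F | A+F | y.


Left-recursive alternatives: A:F, A+F; non-recursive: y
Introduce A': A -> yA', A' -> :FA' | +FA' | ε


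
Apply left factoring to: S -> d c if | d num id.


Common prefix: 'd'
Factored: S -> d S', S' -> c if | num id


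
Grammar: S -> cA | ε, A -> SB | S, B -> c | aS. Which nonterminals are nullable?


A nonterminal is nullable iff some alternative derives ε (directly, or every symbol in it is nullable)
Nullable: {A, S}


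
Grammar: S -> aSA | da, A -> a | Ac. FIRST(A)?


Per alternative of A: FIRST(a) = {a}; FIRST(Ac) = {a}
FIRST(A) = {a}


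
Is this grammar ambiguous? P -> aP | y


right-linear, alternatives start with distinct terminals 'a' vs 'y': unique leftmost derivation
Unambiguous


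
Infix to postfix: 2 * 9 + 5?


Left to right (same or higher precedence on left)
Postfix: 2 9 * 5 +


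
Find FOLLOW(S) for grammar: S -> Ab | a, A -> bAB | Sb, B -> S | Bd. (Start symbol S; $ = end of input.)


$ ∈ FOLLOW(S). For each A -> αBβ: add FIRST(β)\{ε} to FOLLOW(B); if β nullable, add FOLLOW(A).
FOLLOW(S) = {$, a, b, d}


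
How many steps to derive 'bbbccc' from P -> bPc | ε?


Derivation: P => bPc => bbPcc => bbbPccc => bbbccc
Steps: 4


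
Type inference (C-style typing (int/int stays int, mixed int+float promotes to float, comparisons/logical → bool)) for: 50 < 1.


Operand types: int < int
Rule: comparison yields bool
Result type: bool


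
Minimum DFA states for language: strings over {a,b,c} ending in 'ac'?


Track the longest suffix of input matching a prefix of 'ac': 3 classes (prefixes of length 0..2)
Minimal DFA: 3 states


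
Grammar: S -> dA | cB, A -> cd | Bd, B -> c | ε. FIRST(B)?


Per alternative of B: FIRST(c) = {c}; FIRST(ε) = {ε}
FIRST(B) = {c, ε}


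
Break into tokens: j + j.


Scan left to right, longest-match per lexeme
Tokens: ID(j), OP(+), ID(j)


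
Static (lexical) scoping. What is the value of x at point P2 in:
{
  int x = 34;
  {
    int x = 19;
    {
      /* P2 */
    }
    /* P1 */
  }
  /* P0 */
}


P2's block does not declare x; resolves to the enclosing declaration at depth 1
x = 19


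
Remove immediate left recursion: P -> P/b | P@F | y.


Left-recursive alternatives: P/b, P@F; non-recursive: y
Introduce P': P -> yP', P' -> /bP' | @FP' | ε


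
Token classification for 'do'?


Pattern: reserved word
Type: KEYWORD


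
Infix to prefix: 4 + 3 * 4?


'*' binds tighter: tree is (+ 4 (* 3 4))
Prefix: + 4 * 3 4


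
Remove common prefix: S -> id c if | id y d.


Common prefix: 'id'
Factored: S -> id S', S' -> c if | y d


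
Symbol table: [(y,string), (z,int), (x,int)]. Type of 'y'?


Lookup 'y' → type string


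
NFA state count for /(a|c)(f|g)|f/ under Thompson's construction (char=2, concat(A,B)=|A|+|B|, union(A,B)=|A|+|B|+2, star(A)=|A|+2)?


Syntax tree has 5 char leaf(s), 3 union(s), 0 star(s)
chars contribute 5×2 = 10; each union adds +2; each star adds +2
Total: 10 + 6 + 0 = 16 states


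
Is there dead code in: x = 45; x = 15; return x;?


first assignment to x is overwritten before any read
Dead: 'x = 45'


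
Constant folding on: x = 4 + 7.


4 + 7 = 11 at compile time
Optimized: x = 11


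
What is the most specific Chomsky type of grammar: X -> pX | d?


Right-linear: every RHS is a terminal or a terminal followed by one nonterminal
Classification: Type 3 (Regular)


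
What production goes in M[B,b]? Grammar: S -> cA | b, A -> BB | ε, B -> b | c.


For [B, b]: 'b' ∈ FIRST(b)
Entry: B -> b


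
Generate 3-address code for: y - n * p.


Break into single-operator statements:
t1 = n * p
t2 = y - t1


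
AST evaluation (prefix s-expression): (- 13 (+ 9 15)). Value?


Evaluate inner: (+ 9 15) = 24
Evaluate root: (- 13 24) = -11
Result: -11


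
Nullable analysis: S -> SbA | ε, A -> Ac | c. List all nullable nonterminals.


A nonterminal is nullable iff some alternative derives ε (directly, or every symbol in it is nullable)
Nullable: {S}


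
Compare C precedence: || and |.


'|' is bitwise OR (level 3); '||' is logical OR (level 1)
Higher level binds tighter
'|' has higher precedence than '||'


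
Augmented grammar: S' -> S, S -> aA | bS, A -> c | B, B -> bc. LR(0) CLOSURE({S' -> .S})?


Start: S' -> .S
For each item with dot before a nonterminal B, add B -> .γ for every B-production
Closure: [S' -> .S, S -> .aA, S -> .bS]


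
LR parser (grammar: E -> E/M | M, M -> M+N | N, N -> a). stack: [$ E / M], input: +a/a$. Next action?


'+' can extend M; shift to build M -> M+N
Action: shift


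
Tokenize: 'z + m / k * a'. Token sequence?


Scan left to right, longest-match per lexeme
Tokens: ID(z), OP(+), ID(m), OP(/), ID(k), OP(*), ID(a)


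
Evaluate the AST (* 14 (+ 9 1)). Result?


Evaluate inner: (+ 9 1) = 10
Evaluate root: (* 14 10) = 140
Result: 140


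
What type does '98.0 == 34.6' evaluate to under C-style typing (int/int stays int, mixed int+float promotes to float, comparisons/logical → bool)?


Operand types: float == float
Rule: comparison yields bool
Result type: bool


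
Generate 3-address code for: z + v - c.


Break into single-operator statements:
t1 = z + v
t2 = t1 - c


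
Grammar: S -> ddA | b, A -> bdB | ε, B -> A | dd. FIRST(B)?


Per alternative of B: FIRST(A) = {b, ε}; FIRST(dd) = {d}
FIRST(B) = {b, d, ε}


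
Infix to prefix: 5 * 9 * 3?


left-to-right (same/higher precedence on left): tree is (* (* 5 9) 3)
Prefix: * * 5 9 3


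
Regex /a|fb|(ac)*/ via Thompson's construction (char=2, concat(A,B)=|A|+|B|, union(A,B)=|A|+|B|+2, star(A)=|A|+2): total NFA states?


Syntax tree has 5 char leaf(s), 2 union(s), 1 star(s)
chars contribute 5×2 = 10; each union adds +2; each star adds +2
Total: 10 + 4 + 2 = 16 states


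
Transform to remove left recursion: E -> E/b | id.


Left-recursive alternatives: E/b; non-recursive: id
Introduce E': E -> idE', E' -> /bE' | ε


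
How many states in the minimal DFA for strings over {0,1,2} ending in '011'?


Track the longest suffix of input matching a prefix of '011': 4 classes (prefixes of length 0..3)
Minimal DFA: 4 states


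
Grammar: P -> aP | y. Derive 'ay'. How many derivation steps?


Derivation: P => aP => ay
Steps: 2


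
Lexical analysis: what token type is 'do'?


Pattern: reserved word
Type: KEYWORD


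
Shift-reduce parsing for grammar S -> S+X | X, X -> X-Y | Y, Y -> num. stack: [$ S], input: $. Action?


start symbol S on stack, input exhausted
Action: accept


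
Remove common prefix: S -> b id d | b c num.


Common prefix: 'b'
Factored: S -> b S', S' -> id d | c num


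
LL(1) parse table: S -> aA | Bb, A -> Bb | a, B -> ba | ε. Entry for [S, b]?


For [S, b]: 'b' ∈ FIRST(Bb)
Entry: S -> Bb


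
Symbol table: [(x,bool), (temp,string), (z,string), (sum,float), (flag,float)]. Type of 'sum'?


Lookup 'sum' → type float


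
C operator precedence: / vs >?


'/' is multiplicative (level 10); '>' is relational (level 7)
Higher level binds tighter
'/' has higher precedence than '>'


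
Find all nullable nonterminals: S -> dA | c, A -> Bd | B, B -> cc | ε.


A nonterminal is nullable iff some alternative derives ε (directly, or every symbol in it is nullable)
Nullable: {A, B}


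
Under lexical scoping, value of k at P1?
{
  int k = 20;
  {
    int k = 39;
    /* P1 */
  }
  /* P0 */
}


k declared in the same block as P1
k = 39


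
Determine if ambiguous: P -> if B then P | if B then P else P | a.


dangling else: 'if B then if B then a else a' parses two ways
Ambiguous


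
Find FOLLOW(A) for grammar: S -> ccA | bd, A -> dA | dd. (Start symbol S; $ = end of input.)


$ ∈ FOLLOW(S). For each A -> αBβ: add FIRST(β)\{ε} to FOLLOW(B); if β nullable, add FOLLOW(A).
FOLLOW(A) = {$}


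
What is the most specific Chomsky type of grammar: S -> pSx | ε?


Single nonterminal LHS, but p^n x^n is not regular
Classification: Type 2 (Context-Free)


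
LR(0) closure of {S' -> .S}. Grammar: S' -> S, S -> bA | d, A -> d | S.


Start: S' -> .S
For each item with dot before a nonterminal B, add B -> .γ for every B-production
Closure: [S' -> .S, S -> .bA, S -> .d]


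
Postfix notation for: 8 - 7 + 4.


Left to right (same or higher precedence on left)
Postfix: 8 7 - 4 +


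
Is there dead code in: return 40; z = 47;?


statement follows a return and is unreachable
Dead: 'z = 47'


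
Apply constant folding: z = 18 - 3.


18 - 3 = 15 at compile time
Optimized: z = 15


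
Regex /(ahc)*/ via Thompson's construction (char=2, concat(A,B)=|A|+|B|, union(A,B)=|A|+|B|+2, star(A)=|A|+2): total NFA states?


Syntax tree has 3 char leaf(s), 0 union(s), 1 star(s)
chars contribute 3×2 = 6; each union adds +2; each star adds +2
Total: 6 + 0 + 2 = 8 states


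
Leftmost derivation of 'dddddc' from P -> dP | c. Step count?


Derivation: P => dP => ddP => dddP => ddddP => dddddP => dddddc
Steps: 6


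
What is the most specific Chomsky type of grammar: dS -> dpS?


LHS has context (more than one symbol) and |LHS| ≤ |RHS|
Classification: Type 1 (Context-Sensitive)


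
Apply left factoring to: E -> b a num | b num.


Common prefix: 'b'
Factored: E -> b E', E' -> a num | num


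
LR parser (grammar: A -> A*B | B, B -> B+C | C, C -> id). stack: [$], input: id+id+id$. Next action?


no handle on stack; shift 'id'
Action: shift


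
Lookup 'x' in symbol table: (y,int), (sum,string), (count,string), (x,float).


Lookup 'x' → type float


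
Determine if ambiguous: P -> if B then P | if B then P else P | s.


dangling else: 'if B then if B then s else s' parses two ways
Ambiguous


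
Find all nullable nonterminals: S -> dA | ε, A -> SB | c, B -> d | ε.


A nonterminal is nullable iff some alternative derives ε (directly, or every symbol in it is nullable)
Nullable: {A, B, S}


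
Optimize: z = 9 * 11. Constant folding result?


9 * 11 = 99 at compile time
Optimized: z = 99


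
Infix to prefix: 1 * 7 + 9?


left-to-right (same/higher precedence on left): tree is (+ (* 1 7) 9)
Prefix: + * 1 7 9


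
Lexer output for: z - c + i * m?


Scan left to right, longest-match per lexeme
Tokens: ID(z), OP(-), ID(c), OP(+), ID(i), OP(*), ID(m)


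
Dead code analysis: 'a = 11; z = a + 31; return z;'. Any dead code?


a is read by z's definition; z is returned
No dead code


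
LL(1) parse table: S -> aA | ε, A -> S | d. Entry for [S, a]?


For [S, a]: 'a' ∈ FIRST(aA)
Entry: S -> aA


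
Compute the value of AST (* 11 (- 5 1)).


Evaluate inner: (- 5 1) = 4
Evaluate root: (* 11 4) = 44
Result: 44


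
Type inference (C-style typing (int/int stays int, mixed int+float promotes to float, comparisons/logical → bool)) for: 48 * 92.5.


Operand types: int * float
Rule: mixed int/float promotes to float; int/int stays int
Result type: float


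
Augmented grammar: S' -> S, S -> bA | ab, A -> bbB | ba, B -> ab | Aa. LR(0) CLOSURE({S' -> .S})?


Start: S' -> .S
For each item with dot before a nonterminal B, add B -> .γ for every B-production
Closure: [S' -> .S, S -> .bA, S -> .ab]


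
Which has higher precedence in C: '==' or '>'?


'>' is relational (level 7); '==' is equality (level 6)
Higher level binds tighter
'>' has higher precedence than '=='


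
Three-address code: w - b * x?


Break into single-operator statements:
t1 = b * x
t2 = w - t1


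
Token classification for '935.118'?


Pattern: digits with a decimal point
Type: FLOAT_LITERAL


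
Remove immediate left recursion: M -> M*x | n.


Left-recursive alternatives: M*x; non-recursive: n
Introduce M': M -> nM', M' -> *xM' | ε


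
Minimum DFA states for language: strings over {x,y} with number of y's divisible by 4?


Track (count of y) mod 4: states 0..3, accept at 0
Minimal DFA: 4 states


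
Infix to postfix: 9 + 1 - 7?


Left to right (same or higher precedence on left)
Postfix: 9 1 + 7 -


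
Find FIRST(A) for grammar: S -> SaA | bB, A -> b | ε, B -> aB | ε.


Per alternative of A: FIRST(b) = {b}; FIRST(ε) = {ε}
FIRST(A) = {b, ε}


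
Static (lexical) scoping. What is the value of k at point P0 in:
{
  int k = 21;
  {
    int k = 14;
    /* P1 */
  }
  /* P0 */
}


k declared in the same block as P0
k = 21


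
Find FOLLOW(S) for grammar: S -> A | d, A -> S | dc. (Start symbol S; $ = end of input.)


$ ∈ FOLLOW(S). For each A -> αBβ: add FIRST(β)\{ε} to FOLLOW(B); if β nullable, add FOLLOW(A).
FOLLOW(S) = {$}


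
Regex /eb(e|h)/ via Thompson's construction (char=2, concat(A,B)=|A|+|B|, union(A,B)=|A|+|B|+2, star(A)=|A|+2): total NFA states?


Syntax tree has 4 char leaf(s), 1 union(s), 0 star(s)
chars contribute 4×2 = 8; each union adds +2; each star adds +2
Total: 8 + 2 + 0 = 10 states


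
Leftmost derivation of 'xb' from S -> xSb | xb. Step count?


Derivation: S => xb
Steps: 1


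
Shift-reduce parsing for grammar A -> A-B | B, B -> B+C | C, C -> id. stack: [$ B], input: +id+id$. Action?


shift '+' to continue B -> B+C
Action: shift


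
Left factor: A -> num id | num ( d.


Common prefix: 'num'
Factored: A -> num A', A' -> id | ( d


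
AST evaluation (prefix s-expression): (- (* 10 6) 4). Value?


Evaluate inner: (* 10 6) = 60
Evaluate root: (- 60 4) = 56
Result: 56


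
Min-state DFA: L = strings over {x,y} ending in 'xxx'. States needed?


Track the longest suffix of input matching a prefix of 'xxx': 4 classes (prefixes of length 0..3)
Minimal DFA: 4 states


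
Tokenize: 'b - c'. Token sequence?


Scan left to right, longest-match per lexeme
Tokens: ID(b), OP(-), ID(c)


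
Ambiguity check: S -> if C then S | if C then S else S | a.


dangling else: 'if C then if C then a else a' parses two ways
Ambiguous


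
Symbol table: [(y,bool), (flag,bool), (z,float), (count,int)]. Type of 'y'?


Lookup 'y' → type bool


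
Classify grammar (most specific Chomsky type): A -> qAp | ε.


Single nonterminal LHS, but q^n p^n is not regular
Classification: Type 2 (Context-Free)


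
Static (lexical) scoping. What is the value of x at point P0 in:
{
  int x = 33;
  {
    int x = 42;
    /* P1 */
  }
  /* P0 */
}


x declared in the same block as P0
x = 33


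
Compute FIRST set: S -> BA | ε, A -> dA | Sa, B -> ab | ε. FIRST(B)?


Per alternative of B: FIRST(ab) = {a}; FIRST(ε) = {ε}
FIRST(B) = {a, ε}


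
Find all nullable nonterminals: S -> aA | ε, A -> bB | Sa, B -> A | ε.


A nonterminal is nullable iff some alternative derives ε (directly, or every symbol in it is nullable)
Nullable: {B, S}


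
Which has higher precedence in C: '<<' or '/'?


'/' is multiplicative (level 10); '<<' is shift (level 8)
Higher level binds tighter
'/' has higher precedence than '<<'


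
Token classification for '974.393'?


Pattern: digits with a decimal point
Type: FLOAT_LITERAL


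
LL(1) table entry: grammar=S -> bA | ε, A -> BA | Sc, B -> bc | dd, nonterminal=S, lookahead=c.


For [S, c]: ε is nullable and 'c' ∈ FOLLOW(S)
Entry: S -> ε


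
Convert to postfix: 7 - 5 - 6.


Left to right (same or higher precedence on left)
Postfix: 7 5 - 6 -


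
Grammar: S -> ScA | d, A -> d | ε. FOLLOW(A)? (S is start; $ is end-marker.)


$ ∈ FOLLOW(S). For each A -> αBβ: add FIRST(β)\{ε} to FOLLOW(B); if β nullable, add FOLLOW(A).
FOLLOW(A) = {$, c}


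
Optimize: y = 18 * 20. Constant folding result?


18 * 20 = 360 at compile time
Optimized: y = 360


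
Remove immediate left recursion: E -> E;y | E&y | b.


Left-recursive alternatives: E;y, E&y; non-recursive: b
Introduce E': E -> bE', E' -> ;yE' | &yE' | ε


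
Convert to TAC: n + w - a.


Break into single-operator statements:
t1 = n + w
t2 = t1 - a


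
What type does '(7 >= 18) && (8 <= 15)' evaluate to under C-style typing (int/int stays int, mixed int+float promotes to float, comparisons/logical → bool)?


Operand types: bool && bool
Rule: logical operators take bool operands and yield bool
Result type: bool
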